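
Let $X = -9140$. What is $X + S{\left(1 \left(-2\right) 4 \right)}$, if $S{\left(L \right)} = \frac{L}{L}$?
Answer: $-9139$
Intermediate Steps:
$S{\left(L \right)} = 1$
$X + S{\left(1 \left(-2\right) 4 \right)} = -9140 + 1 = -9139$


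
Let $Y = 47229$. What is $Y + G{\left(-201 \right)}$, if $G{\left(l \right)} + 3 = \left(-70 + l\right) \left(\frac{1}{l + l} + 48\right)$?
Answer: $\frac{13755907}{402} \approx 34219.0$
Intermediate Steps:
$G{\left(l \right)} = -3 + \left(-70 + l\right) \left(48 + \frac{1}{2 l}\right)$ ($G{\left(l \right)} = -3 + \left(-70 + l\right) \left(\frac{1}{l + l} + 48\right) = -3 + \left(-70 + l\right) \left(\frac{1}{2 l} + 48\right) = -3 + \left(-70 + l\right) \left(48 + \frac{1}{2 l}\right)$)
$Y + G{\left(-201 \right)} = 47229 - \left(\frac{26021}{2} - \frac{35}{201}\right) = 47229 - \frac{5230151}{402} = \frac{13755907}{402}$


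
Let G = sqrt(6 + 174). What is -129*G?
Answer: -774*sqrt(5) ≈ -1730.7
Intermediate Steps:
G = 6*sqrt(5) (G = sqrt(180) = 6*sqrt(5) ≈ 13.416)
-129*G = -774*sqrt(5)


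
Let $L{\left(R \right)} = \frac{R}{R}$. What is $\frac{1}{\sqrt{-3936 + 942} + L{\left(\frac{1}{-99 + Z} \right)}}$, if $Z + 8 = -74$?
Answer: $\frac{1}{2995} - \frac{i \sqrt{2994}}{2995} \approx 0.00033389 - 0.01827 i$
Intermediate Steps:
$Z = -82$ ($Z = -8 - 74 = -82$)
$L{\left(R \right)} = 1$
$\frac{1}{\sqrt{-3936 + 942} + L{\left(\frac{1}{-99 + Z} \right)}} = \frac{1}{\sqrt{-3936 + 942} + 1} = \frac{1}{\sqrt{-2994} + 1} = \frac{1}{i \sqrt{2994} + 1} = \frac{1}{1 + i \sqrt{2994}}$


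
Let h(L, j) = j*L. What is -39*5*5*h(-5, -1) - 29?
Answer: -4904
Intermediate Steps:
h(L, j) = L*j
-39*5*5*h(-5, -1) - 29 = -39*5*5*(-5*(-1)) - 29 = -975*5 - 29 = -39*125 - 29 = -4875 - 29 = -4904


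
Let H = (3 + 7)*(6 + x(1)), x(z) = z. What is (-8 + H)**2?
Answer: 3844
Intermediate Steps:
H = 70 (H = (3 + 7)*(6 + 1) = 10*7 = 70)
(-8 + H)**2 = (-8 + 70)**2 = 62**2 = 3844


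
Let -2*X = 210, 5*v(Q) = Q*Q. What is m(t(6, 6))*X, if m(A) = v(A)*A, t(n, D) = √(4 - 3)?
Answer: -21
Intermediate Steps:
v(Q) = Q²/5 (v(Q) = (Q*Q)/5 = Q²/5)
t(n, D) = 1 (t(n, D) = √1 = 1)
X = -105 (X = -½*210 = -105)
m(A) = A³/5 (m(A) = (A²/5)*A = A³/5)
m(t(6, 6))*X = ((⅕)*1³)*(-105) = ((⅕)*1)*(-105) = (⅕)*(-105) = -21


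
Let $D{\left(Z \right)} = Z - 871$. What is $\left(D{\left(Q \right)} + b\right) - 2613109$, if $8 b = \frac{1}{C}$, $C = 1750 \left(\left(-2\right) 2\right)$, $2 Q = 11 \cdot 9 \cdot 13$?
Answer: $- \frac{146346844001}{56000} \approx -2.6133 \cdot 10^{6}$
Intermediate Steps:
$Q = \frac{1287}{2}$ ($Q = \frac{11 \cdot 9 \cdot 13}{2} = \frac{99 \cdot 13}{2} = \frac{1}{2} \cdot 1287 = \frac{1287}{2} \approx 643.5$)
$C = -7000$ ($C = 1750 \left(-4\right) = -7000$)
$D{\left(Z \right)} = -871 + Z$
$b = - \frac{1}{56000}$ ($b = \frac{1}{8 \left(-7000\right)} = \frac{1}{8} \left(- \frac{1}{7000}\right) = - \frac{1}{56000} \approx -1.7857 \cdot 10^{-5}$)
$\left(D{\left(Q \right)} + b\right) - 2613109 = \left(\left(-871 + \frac{1287}{2}\right) - \frac{1}{56000}\right) - 2613109 = \left(- \frac{455}{2} - \frac{1}{56000}\right) - 2613109 = - \frac{12740001}{56000} - 2613109 = - \frac{146346844001}{56000}$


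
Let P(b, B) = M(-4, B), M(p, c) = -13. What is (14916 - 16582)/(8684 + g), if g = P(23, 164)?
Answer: -1666/8671 ≈ -0.19213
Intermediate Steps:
P(b, B) = -13
g = -13
(14916 - 16582)/(8684 + g) = (14916 - 16582)/(8684 - 13) = -1666/8671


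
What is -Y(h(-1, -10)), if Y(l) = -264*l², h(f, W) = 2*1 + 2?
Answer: 4224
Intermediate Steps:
h(f, W) = 4 (h(f, W) = 2 + 2 = 4)
-Y(h(-1, -10)) = -(-264)*4² = -(-264)*16 = -1*(-4224) = 4224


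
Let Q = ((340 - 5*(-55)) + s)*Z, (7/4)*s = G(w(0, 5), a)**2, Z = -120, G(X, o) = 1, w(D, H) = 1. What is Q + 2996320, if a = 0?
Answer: 20457160/7 ≈ 2.9225e+6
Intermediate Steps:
s = 4/7 (s = (4/7)*1**2 = (4/7)*1 = 4/7 ≈ 0.57143)
Q = -517080/7 (Q = ((340 - 5*(-55)) + 4/7)*(-120) = ((340 - 1*(-275)) + 4/7)*(-120) = ((340 + 275) + 4/7)*(-120) = (615 + 4/7)*(-120) = (4309/7)*(-120) = -517080/7 ≈ -73869.)
Q + 2996320 = -517080/7 + 2996320 = 20457160/7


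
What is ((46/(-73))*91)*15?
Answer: -62790/73 ≈ -860.14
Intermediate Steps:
((46/(-73))*91)*15 = ((46*(-1/73))*91)*15 = -46/73*91*15 = -4186/73*15 = -62790/73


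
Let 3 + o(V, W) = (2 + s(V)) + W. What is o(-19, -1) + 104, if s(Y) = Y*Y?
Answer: 463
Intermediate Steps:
s(Y) = Y²
o(V, W) = -1 + W + V² (o(V, W) = -3 + ((2 + V²) + W) = -3 + (2 + W + V²) = -1 + W + V²)
o(-19, -1) + 104 = (-1 - 1 + (-19)²) + 104 = (-1 - 1 + 361) + 104 = 359 + 104 = 463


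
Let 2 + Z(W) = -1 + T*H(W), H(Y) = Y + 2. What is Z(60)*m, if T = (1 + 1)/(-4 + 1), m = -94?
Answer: 12502/3 ≈ 4167.3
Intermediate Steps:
H(Y) = 2 + Y
T = -2/3 (T = 2/(-3) = 2*(-1/3) = -2/3 ≈ -0.66667)
Z(W) = -13/3 - 2*W/3 (Z(W) = -2 + (-1 - 2*(2 + W)/3) = -2 + (-1 + (-4/3 - 2*W/3)) = -2 + (-7/3 - 2*W/3) = -13/3 - 2*W/3)
Z(60)*m = (-13/3 - 2/3*60)*(-94) = (-13/3 - 40)*(-94) = -133/3*(-94) = 12502/3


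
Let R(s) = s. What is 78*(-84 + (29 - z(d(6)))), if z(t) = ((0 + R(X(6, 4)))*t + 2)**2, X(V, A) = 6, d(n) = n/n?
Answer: -9282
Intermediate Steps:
d(n) = 1
z(t) = (2 + 6*t)**2 (z(t) = ((0 + 6)*t + 2)**2 = (6*t + 2)**2 = (2 + 6*t)**2)
78*(-84 + (29 - z(d(6)))) = 78*(-84 + (29 - 4*(1 + 3*1)**2)) = 78*(-84 + (29 - 4*(1 + 3)**2)) = 78*(-84 + (29 - 4*4**2)) = 78*(-84 + (29 - 4*16)) = 78*(-84 + (29 - 1*64)) = 78*(-84 + (29 - 64)) = 78*(-84 - 35) = 78*(-119) = -9282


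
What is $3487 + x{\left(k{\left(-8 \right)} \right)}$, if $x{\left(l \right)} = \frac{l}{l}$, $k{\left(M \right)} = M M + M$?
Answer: $3488$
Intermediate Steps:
$k{\left(M \right)} = M + M^{2}$ ($k{\left(M \right)} = M^{2} + M = M + M^{2}$)
$x{\left(l \right)} = 1$
$3487 + x{\left(k{\left(-8 \right)} \right)} = 3487 + 1 = 3488$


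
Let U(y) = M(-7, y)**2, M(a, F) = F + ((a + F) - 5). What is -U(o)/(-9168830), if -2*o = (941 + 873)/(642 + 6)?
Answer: 4598405/192501419616 ≈ 2.3888e-5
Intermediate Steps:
M(a, F) = -5 + a + 2*F (M(a, F) = F + ((F + a) - 5) = F + (-5 + F + a) = -5 + a + 2*F)
o = -907/648 (o = -(941 + 873)/(2*(642 + 6)) = -907/648 ≈ -1.3997)
U(y) = (-12 + 2*y)**2 (U(y) = (-5 - 7 + 2*y)**2 = (-12 + 2*y)**2)
-U(o)/(-9168830) = -4*(-6 - 907/648)**2/(-9168830) = -4*(-4795/648)**2*(-1/9168830) = -4*22992025/419904*(-1/9168830) = -1*22992025/104976*(-1/9168830) = -22992025/104976*(-1/9168830) = 4598405/192501419616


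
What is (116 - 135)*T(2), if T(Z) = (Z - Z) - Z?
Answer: 38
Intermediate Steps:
T(Z) = -Z (T(Z) = 0 - Z = -Z)
(116 - 135)*T(2) = (116 - 135)*(-1*2) = -19*(-2) = 38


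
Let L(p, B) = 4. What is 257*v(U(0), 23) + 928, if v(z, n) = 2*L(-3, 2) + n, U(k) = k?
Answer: 8895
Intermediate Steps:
v(z, n) = 8 + n (v(z, n) = 2*4 + n = 8 + n)
257*v(U(0), 23) + 928 = 257*(8 + 23) + 928 = 257*31 + 928 = 7967 + 928 = 8895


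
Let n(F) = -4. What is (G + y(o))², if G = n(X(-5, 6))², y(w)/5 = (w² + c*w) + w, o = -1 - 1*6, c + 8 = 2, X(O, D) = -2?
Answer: 190096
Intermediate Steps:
c = -6 (c = -8 + 2 = -6)
o = -7 (o = -1 - 6 = -7)
y(w) = -25*w + 5*w² (y(w) = 5*((w² - 6*w) + w) = 5*(w² - 5*w) = -25*w + 5*w²)
G = 16 (G = (-4)² = 16)
(G + y(o))² = (16 + 5*(-7)*(-5 - 7))² = (16 + 5*(-7)*(-12))² = (16 + 420)² = 436² = 190096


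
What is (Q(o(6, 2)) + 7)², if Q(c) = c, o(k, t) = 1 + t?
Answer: 100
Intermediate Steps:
(Q(o(6, 2)) + 7)² = ((1 + 2) + 7)² = (3 + 7)² = 10² = 100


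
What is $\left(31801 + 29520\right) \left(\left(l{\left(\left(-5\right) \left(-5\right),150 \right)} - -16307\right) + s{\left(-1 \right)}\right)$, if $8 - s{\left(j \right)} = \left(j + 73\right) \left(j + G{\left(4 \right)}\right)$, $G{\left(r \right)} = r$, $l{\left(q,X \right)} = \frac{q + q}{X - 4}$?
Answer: $\frac{72067627892}{73} \approx 9.8723 \cdot 10^{8}$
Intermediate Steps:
$l{\left(q,X \right)} = \frac{2 q}{-4 + X}$
$s{\left(j \right)} = 8 - \left(4 + j\right) \left(73 + j\right)$ ($s{\left(j \right)} = 8 - \left(j + 73\right) \left(j + 4\right) = 8 - \left(73 + j\right) \left(4 + j\right) = 8 - \left(4 + j\right) \left(73 + j\right)$)
$\left(31801 + 29520\right) \left(\left(l{\left(\left(-5\right) \left(-5\right),150 \right)} - -16307\right) + s{\left(-1 \right)}\right) = \left(31801 + 29520\right) \left(\left(\frac{2 \left(\left(-5\right) \left(-5\right)\right)}{-4 + 150} - -16307\right) - 208\right) = 61321 \left(\left(2 \cdot 25 \cdot \frac{1}{146} + 16307\right) - 208\right) = 61321 \left(\left(\frac{25}{73} + 16307\right) - 208\right) = 61321 \left(\frac{1190436}{73} - 208\right) = 61321 \cdot \frac{1175252}{73} = \frac{72067627892}{73}$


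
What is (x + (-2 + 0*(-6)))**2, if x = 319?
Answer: 100489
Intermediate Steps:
(x + (-2 + 0*(-6)))**2 = (319 + (-2 + 0*(-6)))**2 = (319 + (-2 + 0))**2 = (319 - 2)**2 = 317**2 = 100489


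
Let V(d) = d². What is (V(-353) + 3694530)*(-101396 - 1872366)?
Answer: -7538071430918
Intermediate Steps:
(V(-353) + 3694530)*(-101396 - 1872366) = ((-353)² + 3694530)*(-101396 - 1872366) = (124609 + 3694530)*(-1973762) = 3819139*(-1973762) = -7538071430918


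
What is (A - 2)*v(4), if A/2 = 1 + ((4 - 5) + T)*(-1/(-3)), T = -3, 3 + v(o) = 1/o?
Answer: 22/3 ≈ 7.3333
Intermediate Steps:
v(o) = -3 + 1/o
A = -⅔ (A = 2*(1 + ((4 - 5) - 3)*(-1/(-3))) = 2*(1 + (-1 - 3)*(-1*(-⅓))) = 2*(1 - 4*⅓) = 2*(1 - 4/3) = 2*(-⅓) = -⅔ ≈ -0.66667)
(A - 2)*v(4) = (-⅔ - 2)*(-3 + 1/4) = -8*(-3 + ¼)/3 = -8/3*(-11/4) = 22/3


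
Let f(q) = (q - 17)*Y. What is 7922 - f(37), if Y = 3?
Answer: 7862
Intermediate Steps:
f(q) = -51 + 3*q (f(q) = (q - 17)*3 = (-17 + q)*3 = -51 + 3*q)
7922 - f(37) = 7922 - (-51 + 3*37) = 7922 - (-51 + 111) = 7922 - 1*60 = 7922 - 60 = 7862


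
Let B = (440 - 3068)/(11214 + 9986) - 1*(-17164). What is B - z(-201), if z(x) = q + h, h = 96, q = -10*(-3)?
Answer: 90300743/5300 ≈ 17038.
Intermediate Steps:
q = 30
z(x) = 126 (z(x) = 30 + 96 = 126)
B = 90968543/5300 (B = -2628/21200 + 17164 = -2628*1/21200 + 17164 = -657/5300 + 17164 = 90968543/5300 ≈ 17164.)
B - z(-201) = 90968543/5300 - 1*126 = 90968543/5300 - 126 = 90300743/5300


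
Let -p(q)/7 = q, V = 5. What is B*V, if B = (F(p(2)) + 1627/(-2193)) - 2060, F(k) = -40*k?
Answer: -16455635/2193 ≈ -7503.7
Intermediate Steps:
p(q) = -7*q
B = -3291127/2193 (B = (-(-280)*2 + 1627/(-2193)) - 2060 = (-40*(-14) + 1627*(-1/2193)) - 2060 = (560 - 1627/2193) - 2060 = 1226453/2193 - 2060 = -3291127/2193 ≈ -1500.7)
B*V = -3291127/2193*5 = -16455635/2193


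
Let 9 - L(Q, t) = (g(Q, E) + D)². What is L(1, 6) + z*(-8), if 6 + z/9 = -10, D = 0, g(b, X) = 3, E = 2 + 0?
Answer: 1152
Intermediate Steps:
E = 2
L(Q, t) = 0 (L(Q, t) = 9 - (3 + 0)² = 9 - 1*3² = 9 - 1*9 = 9 - 9 = 0)
z = -144 (z = -54 + 9*(-10) = -54 - 90 = -144)
L(1, 6) + z*(-8) = 0 - 144*(-8) = 0 + 1152 = 1152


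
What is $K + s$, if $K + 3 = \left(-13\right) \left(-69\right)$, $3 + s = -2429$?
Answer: $-1538$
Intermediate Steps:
$s = -2432$ ($s = -3 - 2429 = -2432$)
$K = 894$ ($K = -3 - -897 = -3 + 897 = 894$)
$K + s = 894 - 2432 = -1538$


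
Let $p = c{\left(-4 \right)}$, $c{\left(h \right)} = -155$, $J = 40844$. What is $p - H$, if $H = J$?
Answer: $-40999$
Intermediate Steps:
$p = -155$
$H = 40844$
$p - H = -155 - 40844 = -40999$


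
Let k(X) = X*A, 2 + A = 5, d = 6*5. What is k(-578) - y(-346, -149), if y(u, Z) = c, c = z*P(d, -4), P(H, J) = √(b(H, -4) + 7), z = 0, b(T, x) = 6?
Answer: -1734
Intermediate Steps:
d = 30
A = 3 (A = -2 + 5 = 3)
k(X) = 3*X (k(X) = X*3 = 3*X)
P(H, J) = √13 (P(H, J) = √(6 + 7) = √13)
c = 0 (c = 0*√13 = 0)
y(u, Z) = 0
k(-578) - y(-346, -149) = 3*(-578) - 1*0 = -1734 + 0 = -1734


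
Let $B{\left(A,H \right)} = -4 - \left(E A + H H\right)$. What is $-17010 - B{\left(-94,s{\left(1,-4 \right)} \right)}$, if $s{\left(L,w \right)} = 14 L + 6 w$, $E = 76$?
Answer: $-24050$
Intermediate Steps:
$s{\left(L,w \right)} = 6 w + 14 L$
$B{\left(A,H \right)} = -4 - H^{2} - 76 A$ ($B{\left(A,H \right)} = -4 - \left(76 A + H H\right) = -4 - \left(76 A + H^{2}\right) = -4 - \left(H^{2} + 76 A\right) = -4 - H^{2} - 76 A$)
$-17010 - B{\left(-94,s{\left(1,-4 \right)} \right)} = -17010 - \left(-4 - \left(6 \left(-4\right) + 14 \cdot 1\right)^{2} - -7144\right) = -17010 - \left(-4 - \left(-24 + 14\right)^{2} + 7144\right) = -17010 - \left(-4 - \left(-10\right)^{2} + 7144\right) = -17010 - \left(-4 - 100 + 7144\right) = -17010 - 7040 = -24050$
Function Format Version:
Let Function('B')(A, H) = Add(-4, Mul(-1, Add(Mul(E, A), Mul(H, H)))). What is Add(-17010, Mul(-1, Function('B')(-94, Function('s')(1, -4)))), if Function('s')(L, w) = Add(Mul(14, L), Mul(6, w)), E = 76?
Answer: -24050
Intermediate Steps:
Function('s')(L, w) = Add(Mul(6, w), Mul(14, L))
Function('B')(A, H) = Add(-4, Mul(-1, Pow(H, 2)), Mul(-76, A)) (Function('B')(A, H) = Add(-4, Mul(-1, Add(Mul(76, A), Mul(H, H)))) = Add(-4, Mul(-1, Add(Mul(76, A), Pow(H, 2)))) = Add(-4, Mul(-1, Add(Pow(H, 2), Mul(76, A)))) = Add(-4, Add(Mul(-1, Pow(H, 2)), Mul(-76, A))) = Add(-4, Mul(-1, Pow(H, 2)), Mul(-76, A)))
Add(-17010, Mul(-1, Function('B')(-94, Function('s')(1, -4)))) = Add(-17010, Mul(-1, Add(-4, Mul(-1, Pow(Add(Mul(6, -4), Mul(14, 1)), 2)), Mul(-76, -94)))) = Add(-17010, Mul(-1, Add(-4, Mul(-1, Pow(Add(-24, 14), 2)), 7144))) = Add(-17010, Mul(-1, Add(-4, Mul(-1, Pow(-10, 2)), 7144))) = Add(-17010, Mul(-1, Add(-4, Mul(-1, 100), 7144))) = Add(-17010, Mul(-1, Add(-4, -100, 7144))) = Add(-17010, Mul(-1, 7040)) = Add(-17010, -7040) = -24050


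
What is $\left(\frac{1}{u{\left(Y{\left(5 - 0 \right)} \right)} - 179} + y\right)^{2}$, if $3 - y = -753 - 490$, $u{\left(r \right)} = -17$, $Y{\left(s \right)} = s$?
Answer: $\frac{59640966225}{38416} \approx 1.5525 \cdot 10^{6}$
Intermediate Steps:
$y = 1246$ ($y = 3 - \left(-753 - 490\right) = 3 - -1243 = 3 + 1243 = 1246$)
$\left(\frac{1}{u{\left(Y{\left(5 - 0 \right)} \right)} - 179} + y\right)^{2} = \left(\frac{1}{-17 - 179} + 1246\right)^{2} = \left(\frac{1}{-196} + 1246\right)^{2} = \left(- \frac{1}{196} + 1246\right)^{2} = \left(\frac{244215}{196}\right)^{2} = \frac{59640966225}{38416}$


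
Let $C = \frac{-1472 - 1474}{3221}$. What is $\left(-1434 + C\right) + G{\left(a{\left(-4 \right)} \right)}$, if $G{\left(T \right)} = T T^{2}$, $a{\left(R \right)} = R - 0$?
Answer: $- \frac{4828004}{3221} \approx -1498.9$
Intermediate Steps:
$a{\left(R \right)} = R$ ($a{\left(R \right)} = R + 0 = R$)
$G{\left(T \right)} = T^{3}$
$C = - \frac{2946}{3221}$ ($C = \left(-1472 - 1474\right) \frac{1}{3221} = \left(-2946\right) \frac{1}{3221} = - \frac{2946}{3221} \approx -0.91462$)
$\left(-1434 + C\right) + G{\left(a{\left(-4 \right)} \right)} = \left(-1434 - \frac{2946}{3221}\right) + \left(-4\right)^{3} = - \frac{4621860}{3221} - 64 = - \frac{4828004}{3221}$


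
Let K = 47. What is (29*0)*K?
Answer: 0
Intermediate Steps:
(29*0)*K = (29*0)*47 = 0*47 = 0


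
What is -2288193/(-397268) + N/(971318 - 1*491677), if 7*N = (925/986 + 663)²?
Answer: 477451500581643473/81046034661379571 ≈ 5.8911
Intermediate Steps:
N = 428557457449/6805372 (N = (925/986 + 663)²/7 = (654643/986)²/7 = (⅐)*(428557457449/972196) = 428557457449/6805372 ≈ 62973.)
-2288193/(-397268) + N/(971318 - 1*491677) = -2288193/(-397268) + 428557457449/(6805372*(971318 - 1*491677)) = -2288193*(-1/397268) + 428557457449/(6805372*(971318 - 491677)) = 2288193/397268 + (428557457449/6805372)/479641 = 2288193/397268 + (428557457449/6805372)*(1/479641) = 2288193/397268 + 428557457449/3264135431452 = 477451500581643473/81046034661379571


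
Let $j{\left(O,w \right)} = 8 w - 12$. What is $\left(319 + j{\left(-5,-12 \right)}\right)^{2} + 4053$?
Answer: $48574$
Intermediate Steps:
$j{\left(O,w \right)} = -12 + 8 w$
$\left(319 + j{\left(-5,-12 \right)}\right)^{2} + 4053 = \left(319 + \left(-12 + 8 \left(-12\right)\right)\right)^{2} + 4053 = \left(319 - 108\right)^{2} + 4053 = 211^{2} + 4053 = 44521 + 4053 = 48574$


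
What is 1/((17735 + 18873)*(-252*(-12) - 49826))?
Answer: -1/1713327616 ≈ -5.8366e-10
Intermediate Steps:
1/((17735 + 18873)*(-252*(-12) - 49826)) = 1/(36608*(3024 - 49826)) = 1/(36608*(-46802)) = 1/(-1713327616) = -1/1713327616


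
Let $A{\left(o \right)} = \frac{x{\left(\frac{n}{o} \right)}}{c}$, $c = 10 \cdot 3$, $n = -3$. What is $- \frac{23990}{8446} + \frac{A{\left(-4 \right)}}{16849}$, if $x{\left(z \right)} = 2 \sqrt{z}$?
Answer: $- \frac{11995}{4223} + \frac{\sqrt{3}}{505470} \approx -2.8404$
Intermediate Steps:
$c = 30$
$A{\left(o \right)} = \frac{\sqrt{3} \sqrt{- \frac{1}{o}}}{15}$ ($A{\left(o \right)} = \frac{2 \sqrt{- \frac{3}{o}}}{30} = 2 \sqrt{3} \sqrt{- \frac{1}{o}} \frac{1}{30} = \frac{\sqrt{3} \sqrt{- \frac{1}{o}}}{15}$)
$- \frac{23990}{8446} + \frac{A{\left(-4 \right)}}{16849} = - \frac{23990}{8446} + \frac{\frac{1}{15} \sqrt{3} \sqrt{- \frac{1}{-4}}}{16849} = \left(-23990\right) \frac{1}{8446} + \frac{\sqrt{3} \sqrt{\left(-1\right) \left(- \frac{1}{4}\right)}}{15} \cdot \frac{1}{16849} = - \frac{11995}{4223} + \frac{\sqrt{3}}{15 \cdot 2} \cdot \frac{1}{16849} = - \frac{11995}{4223} + \frac{1}{15} \sqrt{3} \cdot \frac{1}{2} \cdot \frac{1}{16849} = - \frac{11995}{4223} + \frac{\sqrt{3}}{30} \cdot \frac{1}{16849} = - \frac{11995}{4223} + \frac{\sqrt{3}}{505470}$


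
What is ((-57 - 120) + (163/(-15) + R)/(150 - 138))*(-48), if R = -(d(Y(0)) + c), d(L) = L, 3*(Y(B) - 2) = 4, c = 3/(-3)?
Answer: 42744/5 ≈ 8548.8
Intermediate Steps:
c = -1 (c = 3*(-⅓) = -1)
Y(B) = 10/3 (Y(B) = 2 + (⅓)*4 = 2 + 4/3 = 10/3)
R = -7/3 (R = -(10/3 - 1) = -1*7/3 = -7/3 ≈ -2.3333)
((-57 - 120) + (163/(-15) + R)/(150 - 138))*(-48) = ((-57 - 120) + (163/(-15) - 7/3)/(150 - 138))*(-48) = (-177 + (163*(-1/15) - 7/3)/12)*(-48) = (-177 + (-163/15 - 7/3)*(1/12))*(-48) = (-177 - 66/5*1/12)*(-48) = (-177 - 11/10)*(-48) = -1781/10*(-48) = 42744/5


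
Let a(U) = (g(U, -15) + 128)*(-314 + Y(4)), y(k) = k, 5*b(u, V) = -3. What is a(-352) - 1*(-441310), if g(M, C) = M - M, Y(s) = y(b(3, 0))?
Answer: 2005206/5 ≈ 4.0104e+5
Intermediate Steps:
b(u, V) = -3/5 (b(u, V) = (1/5)*(-3) = -3/5)
Y(s) = -3/5
g(M, C) = 0
a(U) = -201344/5 (a(U) = (0 + 128)*(-314 - 3/5) = 128*(-1573/5) = -201344/5)
a(-352) - 1*(-441310) = -201344/5 - 1*(-441310) = -201344/5 + 441310 = 2005206/5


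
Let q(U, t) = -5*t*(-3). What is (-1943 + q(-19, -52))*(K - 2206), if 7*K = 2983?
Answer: 4846551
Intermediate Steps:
K = 2983/7 (K = (⅐)*2983 = 2983/7 ≈ 426.14)
q(U, t) = 15*t
(-1943 + q(-19, -52))*(K - 2206) = (-1943 + 15*(-52))*(2983/7 - 2206) = (-1943 - 780)*(-12459/7) = -2723*(-12459/7) = 4846551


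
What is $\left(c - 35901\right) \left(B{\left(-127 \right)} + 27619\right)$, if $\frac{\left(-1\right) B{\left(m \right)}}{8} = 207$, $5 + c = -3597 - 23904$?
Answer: $-1646235941$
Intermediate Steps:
$c = -27506$ ($c = -5 - 27501 = -27506$)
$B{\left(m \right)} = -1656$ ($B{\left(m \right)} = \left(-8\right) 207 = -1656$)
$\left(c - 35901\right) \left(B{\left(-127 \right)} + 27619\right) = \left(-27506 - 35901\right) \left(-1656 + 27619\right) = \left(-63407\right) 25963 = -1646235941$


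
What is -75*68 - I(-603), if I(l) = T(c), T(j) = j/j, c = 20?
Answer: -5101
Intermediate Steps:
T(j) = 1
I(l) = 1
-75*68 - I(-603) = -75*68 - 1*1 = -5100 - 1 = -5101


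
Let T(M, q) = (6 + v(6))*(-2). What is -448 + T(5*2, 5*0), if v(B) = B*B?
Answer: -532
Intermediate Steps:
v(B) = B²
T(M, q) = -84 (T(M, q) = (6 + 6²)*(-2) = (6 + 36)*(-2) = 42*(-2) = -84)
-448 + T(5*2, 5*0) = -448 - 84 = -532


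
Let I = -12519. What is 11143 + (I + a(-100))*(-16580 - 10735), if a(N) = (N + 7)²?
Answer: 105720193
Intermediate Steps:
a(N) = (7 + N)²
11143 + (I + a(-100))*(-16580 - 10735) = 11143 + (-12519 + (7 - 100)²)*(-16580 - 10735) = 11143 + (-12519 + (-93)²)*(-27315) = 11143 + (-12519 + 8649)*(-27315) = 11143 - 3870*(-27315) = 11143 + 105709050 = 105720193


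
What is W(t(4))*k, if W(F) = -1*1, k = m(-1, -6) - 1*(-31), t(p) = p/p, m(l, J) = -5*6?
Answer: -1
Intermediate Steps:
m(l, J) = -30
t(p) = 1
k = 1 (k = -30 - 1*(-31) = -30 + 31 = 1)
W(F) = -1
W(t(4))*k = -1*1 = -1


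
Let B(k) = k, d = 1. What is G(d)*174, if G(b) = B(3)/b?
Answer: 522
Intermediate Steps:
G(b) = 3/b
G(d)*174 = (3/1)*174 = (3*1)*174 = 3*174 = 522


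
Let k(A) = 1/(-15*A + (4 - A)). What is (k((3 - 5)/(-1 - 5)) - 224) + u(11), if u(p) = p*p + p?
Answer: -371/4 ≈ -92.750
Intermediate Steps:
u(p) = p + p² (u(p) = p² + p = p + p²)
k(A) = 1/(4 - 16*A)
(k((3 - 5)/(-1 - 5)) - 224) + u(11) = (-1/(-4 + 16*((3 - 5)/(-1 - 5))) - 224) + 11*(1 + 11) = (-1/(-4 + 16*(-2/(-6))) - 224) + 11*12 = (-1/(-4 + 16*(-⅙*(-2))) - 224) + 132 = (-1/(-4 + 16*(⅓)) - 224) + 132 = (-1/(-4 + 16/3) - 224) + 132 = (-1/4/3 - 224) + 132 = (-1*¾ - 224) + 132 = (-¾ - 224) + 132 = -899/4 + 132 = -371/4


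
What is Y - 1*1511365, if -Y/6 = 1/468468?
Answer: -118004356471/78078 ≈ -1.5114e+6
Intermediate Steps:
Y = -1/78078 (Y = -6/468468 = -6*1/468468 = -1/78078 ≈ -1.2808e-5)
Y - 1*1511365 = -1/78078 - 1*1511365 = -1/78078 - 1511365 = -118004356471/78078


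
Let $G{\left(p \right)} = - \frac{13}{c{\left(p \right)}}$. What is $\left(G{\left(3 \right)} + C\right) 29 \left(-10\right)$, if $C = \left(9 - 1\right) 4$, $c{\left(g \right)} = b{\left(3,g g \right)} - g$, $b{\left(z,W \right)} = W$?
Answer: $- \frac{25955}{3} \approx -8651.7$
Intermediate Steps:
$c{\left(g \right)} = g^{2} - g$ ($c{\left(g \right)} = g g - g = g^{2} - g$)
$C = 32$ ($C = 8 \cdot 4 = 32$)
$G{\left(p \right)} = - \frac{13}{p \left(-1 + p\right)}$
$\left(G{\left(3 \right)} + C\right) 29 \left(-10\right) = \left(- \frac{13}{3 \left(-1 + 3\right)} + 32\right) 29 \left(-10\right) = \left(\left(-13\right) \frac{1}{3} \cdot \frac{1}{2} + 32\right) \left(-290\right) = \left(- \frac{13}{6} + 32\right) \left(-290\right) = \frac{179}{6} \left(-290\right) = - \frac{25955}{3}$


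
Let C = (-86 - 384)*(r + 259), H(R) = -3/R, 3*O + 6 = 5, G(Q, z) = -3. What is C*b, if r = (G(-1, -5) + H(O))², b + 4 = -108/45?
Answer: 887360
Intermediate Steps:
O = -⅓ (O = -2 + (⅓)*5 = -2 + 5/3 = -⅓ ≈ -0.33333)
b = -32/5 (b = -4 - 108/45 = -4 - 108*1/45 = -4 - 12/5 = -32/5 ≈ -6.4000)
r = 36 (r = (-3 - 3/(-⅓))² = (-3 - 3*(-3))² = (-3 + 9)² = 6² = 36)
C = -138650 (C = (-86 - 384)*(36 + 259) = -470*295 = -138650)
C*b = -138650*(-32/5) = 887360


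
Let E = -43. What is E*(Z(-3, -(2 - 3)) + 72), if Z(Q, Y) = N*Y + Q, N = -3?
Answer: -2838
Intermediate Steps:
Z(Q, Y) = Q - 3*Y (Z(Q, Y) = -3*Y + Q = Q - 3*Y)
E*(Z(-3, -(2 - 3)) + 72) = -43*((-3 - (-3)*(2 - 3)) + 72) = -43*((-3 - (-3)*(-1)) + 72) = -43*((-3 - 3*1) + 72) = -43*((-3 - 3) + 72) = -43*(-6 + 72) = -43*66 = -2838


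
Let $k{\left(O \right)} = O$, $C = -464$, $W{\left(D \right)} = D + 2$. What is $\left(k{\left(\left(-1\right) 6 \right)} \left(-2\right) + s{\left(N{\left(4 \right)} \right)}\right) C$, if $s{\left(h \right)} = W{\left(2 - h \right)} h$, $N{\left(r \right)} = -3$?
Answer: $4176$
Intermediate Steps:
$W{\left(D \right)} = 2 + D$
$s{\left(h \right)} = h \left(4 - h\right)$ ($s{\left(h \right)} = \left(2 - \left(-2 + h\right)\right) h = \left(4 - h\right) h = h \left(4 - h\right)$)
$\left(k{\left(\left(-1\right) 6 \right)} \left(-2\right) + s{\left(N{\left(4 \right)} \right)}\right) C = \left(\left(-1\right) 6 \left(-2\right) - 3 \left(4 - -3\right)\right) \left(-464\right) = \left(\left(-6\right) \left(-2\right) - 3 \left(4 + 3\right)\right) \left(-464\right) = \left(12 - 21\right) \left(-464\right) = \left(-9\right) \left(-464\right) = 4176$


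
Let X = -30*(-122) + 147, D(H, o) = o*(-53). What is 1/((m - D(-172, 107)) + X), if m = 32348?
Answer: 1/41826 ≈ 2.3909e-5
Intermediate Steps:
D(H, o) = -53*o
X = 3807 (X = 3660 + 147 = 3807)
1/((m - D(-172, 107)) + X) = 1/((32348 - (-53)*107) + 3807) = 1/((32348 - 1*(-5671)) + 3807) = 1/((32348 + 5671) + 3807) = 1/(38019 + 3807) = 1/41826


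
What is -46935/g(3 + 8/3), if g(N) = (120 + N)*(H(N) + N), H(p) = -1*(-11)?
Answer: -84483/3770 ≈ -22.409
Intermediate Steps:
H(p) = 11
g(N) = (11 + N)*(120 + N) (g(N) = (120 + N)*(11 + N) = (11 + N)*(120 + N))
-46935/g(3 + 8/3) = -46935/(1320 + (3 + 8/3)² + 131*(3 + 8/3)) = -46935/(1320 + (17/3)² + 131*(17/3)) = -46935/(1320 + 289/9 + 2227/3) = -46935/18850/9 = -46935*9/18850 = -84483/3770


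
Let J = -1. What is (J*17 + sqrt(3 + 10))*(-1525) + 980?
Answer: 26905 - 1525*sqrt(13) ≈ 21407.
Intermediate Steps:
(J*17 + sqrt(3 + 10))*(-1525) + 980 = (-1*17 + sqrt(3 + 10))*(-1525) + 980 = (-17 + sqrt(13))*(-1525) + 980 = (25925 - 1525*sqrt(13)) + 980 = 26905 - 1525*sqrt(13)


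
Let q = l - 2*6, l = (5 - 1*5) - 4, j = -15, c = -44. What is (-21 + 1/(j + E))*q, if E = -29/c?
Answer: 212720/631 ≈ 337.12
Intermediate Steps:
E = 29/44 (E = -29/(-44) = -29*(-1/44) = 29/44 ≈ 0.65909)
l = -4 (l = (5 - 5) - 4 = 0 - 4 = -4)
q = -16 (q = -4 - 2*6 = -4 - 12 = -16)
(-21 + 1/(j + E))*q = (-21 + 1/(-15 + 29/44))*(-16) = (-21 + 1/(-631/44))*(-16) = (-21 - 44/631)*(-16) = -13295/631*(-16) = 212720/631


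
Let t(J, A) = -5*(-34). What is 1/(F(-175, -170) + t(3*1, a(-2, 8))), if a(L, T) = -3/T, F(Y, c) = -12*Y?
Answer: 1/2270 ≈ 0.00044053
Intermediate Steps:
t(J, A) = 170
1/(F(-175, -170) + t(3*1, a(-2, 8))) = 1/(-12*(-175) + 170) = 1/(2100 + 170) = 1/2270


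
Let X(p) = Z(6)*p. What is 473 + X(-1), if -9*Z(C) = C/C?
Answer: 4258/9 ≈ 473.11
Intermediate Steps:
Z(C) = -⅑ (Z(C) = -C/(9*C) = -⅑*1 = -⅑)
X(p) = -p/9
473 + X(-1) = 473 - ⅑*(-1) = 473 + ⅑ = 4258/9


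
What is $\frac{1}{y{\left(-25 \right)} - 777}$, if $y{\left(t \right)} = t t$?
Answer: $- \frac{1}{152} \approx -0.0065789$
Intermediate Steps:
$y{\left(t \right)} = t^{2}$
$\frac{1}{y{\left(-25 \right)} - 777} = \frac{1}{\left(-25\right)^{2} - 777} = \frac{1}{625 - 777} = \frac{1}{-152} = - \frac{1}{152}$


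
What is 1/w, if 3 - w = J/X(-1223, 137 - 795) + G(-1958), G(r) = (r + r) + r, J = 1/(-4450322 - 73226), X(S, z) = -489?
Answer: 2212014972/13000011990443 ≈ 0.00017015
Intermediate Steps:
J = -1/4523548 (J = 1/(-4523548) = -1/4523548 ≈ -2.2107e-7)
G(r) = 3*r (G(r) = 2*r + r = 3*r)
w = 13000011990443/2212014972 (w = 3 - (-1/4523548/(-489) + 3*(-1958)) = 3 - (-1/4523548*(-1/489) - 5874) = 3 - (1/2212014972 - 5874) = 3 - 1*(-12993375945527/2212014972) = 3 + 12993375945527/2212014972 = 13000011990443/2212014972 ≈ 5877.0)
1/w = 1/(13000011990443/2212014972) = 2212014972/13000011990443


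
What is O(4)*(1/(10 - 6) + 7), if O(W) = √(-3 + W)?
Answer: 29/4 ≈ 7.2500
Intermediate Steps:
O(4)*(1/(10 - 6) + 7) = √(-3 + 4)*(1/(10 - 6) + 7) = √1*(1/4 + 7) = 1*(¼ + 7) = 1*(29/4) = 29/4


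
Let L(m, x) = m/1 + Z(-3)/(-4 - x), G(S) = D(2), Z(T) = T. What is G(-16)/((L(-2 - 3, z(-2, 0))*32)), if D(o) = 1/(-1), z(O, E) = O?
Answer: 1/112 ≈ 0.0089286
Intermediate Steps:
D(o) = -1
G(S) = -1
L(m, x) = m - 3/(-4 - x) (L(m, x) = m/1 - 3/(-4 - x) = m*1 - 3/(-4 - x) = m - 3/(-4 - x))
G(-16)/((L(-2 - 3, z(-2, 0))*32)) = -1/(((3 + 4*(-2 - 3) + (-2 - 3)*(-2))/(4 - 2))*32) = -1/(((3 + 4*(-5) - 5*(-2))/2)*32) = -1/(((3 - 20 + 10)/2)*32) = -1/(((½)*(-7))*32) = -1/((-7/2*32)) = -1/(-112) = -1*(-1/112) = 1/112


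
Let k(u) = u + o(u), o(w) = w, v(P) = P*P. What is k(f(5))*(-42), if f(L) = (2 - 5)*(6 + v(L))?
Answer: 7812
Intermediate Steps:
v(P) = P**2
f(L) = -18 - 3*L**2 (f(L) = (2 - 5)*(6 + L**2) = -3*(6 + L**2) = -18 - 3*L**2)
k(u) = 2*u (k(u) = u + u = 2*u)
k(f(5))*(-42) = (2*(-18 - 3*5**2))*(-42) = (2*(-18 - 3*25))*(-42) = (2*(-18 - 75))*(-42) = (2*(-93))*(-42) = -186*(-42) = 7812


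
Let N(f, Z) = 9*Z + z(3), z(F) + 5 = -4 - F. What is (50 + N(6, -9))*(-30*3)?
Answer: 3870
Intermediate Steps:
z(F) = -9 - F (z(F) = -5 + (-4 - F) = -9 - F)
N(f, Z) = -12 + 9*Z (N(f, Z) = 9*Z + (-9 - 1*3) = 9*Z + (-9 - 3) = 9*Z - 12 = -12 + 9*Z)
(50 + N(6, -9))*(-30*3) = (50 + (-12 + 9*(-9)))*(-30*3) = (50 + (-12 - 81))*(-90) = (50 - 93)*(-90) = -43*(-90) = 3870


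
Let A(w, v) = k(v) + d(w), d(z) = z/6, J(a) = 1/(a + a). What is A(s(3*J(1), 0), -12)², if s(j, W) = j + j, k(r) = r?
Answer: 529/4 ≈ 132.25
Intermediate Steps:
J(a) = 1/(2*a)
d(z) = z/6 (d(z) = z*(⅙) = z/6)
s(j, W) = 2*j
A(w, v) = v + w/6
A(s(3*J(1), 0), -12)² = (-12 + (2*(3*((½)/1)))/6)² = (-12 + (2*(3*((½)*1)))/6)² = (-12 + (2*(3*(½)))/6)² = (-12 + (2*(3/2))/6)² = (-12 + (⅙)*3)² = (-12 + ½)² = (-23/2)² = 529/4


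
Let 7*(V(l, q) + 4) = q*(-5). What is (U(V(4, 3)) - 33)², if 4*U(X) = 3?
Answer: 16641/16 ≈ 1040.1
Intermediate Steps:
V(l, q) = -4 - 5*q/7 (V(l, q) = -4 + (q*(-5))/7 = -4 + (-5*q)/7 = -4 - 5*q/7)
U(X) = ¾ (U(X) = (¼)*3 = ¾)
(U(V(4, 3)) - 33)² = (¾ - 33)² = (-129/4)² = 16641/16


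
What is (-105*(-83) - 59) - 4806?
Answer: 3850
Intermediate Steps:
(-105*(-83) - 59) - 4806 = (8715 - 59) - 4806 = 8656 - 4806 = 3850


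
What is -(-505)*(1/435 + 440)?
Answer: 19331501/87 ≈ 2.2220e+5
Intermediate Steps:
-(-505)*(1/435 + 440) = -(-505)*191401/435 = -1*(-19331501/87) = 19331501/87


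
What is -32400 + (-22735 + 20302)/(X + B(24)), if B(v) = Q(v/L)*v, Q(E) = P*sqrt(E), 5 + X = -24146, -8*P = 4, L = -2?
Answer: 3*(-259200*sqrt(3) + 260829989*I)/(-24151*I + 24*sqrt(3)) ≈ -32400.0 - 0.0001734*I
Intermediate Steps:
P = -1/2 (P = -1/8*4 = -1/2 ≈ -0.50000)
X = -24151 (X = -5 - 24146 = -24151)
Q(E) = -sqrt(E)/2
B(v) = -v*sqrt(2)*sqrt(-v)/4 (B(v) = (-sqrt(-v/2)/2)*v = (-sqrt(2)*sqrt(-v)/2/2)*v = (-sqrt(2)*sqrt(-v)/4)*v = -v*sqrt(2)*sqrt(-v)/4)
-32400 + (-22735 + 20302)/(X + B(24)) = -32400 + (-22735 + 20302)/(-24151 + sqrt(2)*(-1*24)**(3/2)/4) = -32400 - 2433/(-24151 + sqrt(2)*(-24)**(3/2)/4) = -32400 - 2433/(-24151 + sqrt(2)*(-48*I*sqrt(6))/4) = -32400 - 2433/(-24151 - 24*I*sqrt(3))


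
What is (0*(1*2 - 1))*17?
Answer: 0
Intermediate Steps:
(0*(1*2 - 1))*17 = (0*(2 - 1))*17 = (0*1)*17 = 0*17 = 0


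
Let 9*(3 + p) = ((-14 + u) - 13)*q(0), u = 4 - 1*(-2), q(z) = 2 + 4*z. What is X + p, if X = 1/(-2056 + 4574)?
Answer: -57911/7554 ≈ -7.6663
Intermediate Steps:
u = 6 (u = 4 + 2 = 6)
X = 1/2518 ≈ 0.00039714
p = -23/3 (p = -3 + (((-14 + 6) - 13)*(2 + 4*0))/9 = -3 + ((-8 - 13)*(2 + 0))/9 = -3 + (-21*2)/9 = -3 + (1/9)*(-42) = -3 - 14/3 = -23/3 ≈ -7.6667)
X + p = 1/2518 - 23/3 = -57911/7554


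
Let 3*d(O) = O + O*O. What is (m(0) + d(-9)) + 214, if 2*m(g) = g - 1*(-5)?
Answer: 481/2 ≈ 240.50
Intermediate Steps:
m(g) = 5/2 + g/2 (m(g) = (g - 1*(-5))/2 = (g + 5)/2 = (5 + g)/2 = 5/2 + g/2)
d(O) = O/3 + O²/3 (d(O) = (O + O*O)/3 = (O + O²)/3 = O/3 + O²/3)
(m(0) + d(-9)) + 214 = ((5/2 + (½)*0) + (⅓)*(-9)*(1 - 9)) + 214 = ((5/2 + 0) + (⅓)*(-9)*(-8)) + 214 = (5/2 + 24) + 214 = 53/2 + 214 = 481/2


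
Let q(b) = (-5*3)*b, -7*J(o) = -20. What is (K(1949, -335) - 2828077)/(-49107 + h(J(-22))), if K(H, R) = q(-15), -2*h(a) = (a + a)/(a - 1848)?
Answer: 4565567054/79283249 ≈ 57.586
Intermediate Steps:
J(o) = 20/7 (J(o) = -⅐*(-20) = 20/7)
q(b) = -15*b
h(a) = -a/(-1848 + a) (h(a) = -(a + a)/(2*(a - 1848)) = -2*a/(2*(-1848 + a)) = -a/(-1848 + a))
K(H, R) = 225 (K(H, R) = -15*(-15) = 225)
(K(1949, -335) - 2828077)/(-49107 + h(J(-22))) = (225 - 2828077)/(-49107 - 1*20/7/(-1848 + 20/7)) = -2827852/(-49107 - 1*20/7/(-12916/7)) = -2827852/(-49107 - 1*20/7*(-7/12916)) = -2827852/(-49107 + 5/3229) = -2827852/(-158566498/3229) = -2827852*(-3229/158566498) = 4565567054/79283249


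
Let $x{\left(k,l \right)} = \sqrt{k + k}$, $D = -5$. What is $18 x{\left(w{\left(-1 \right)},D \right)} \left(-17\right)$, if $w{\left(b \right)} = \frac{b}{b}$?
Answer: $- 306 \sqrt{2} \approx -432.75$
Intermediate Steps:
$w{\left(b \right)} = 1$
$x{\left(k,l \right)} = \sqrt{2} \sqrt{k}$ ($x{\left(k,l \right)} = \sqrt{2 k} = \sqrt{2} \sqrt{k}$)
$18 x{\left(w{\left(-1 \right)},D \right)} \left(-17\right) = 18 \sqrt{2} \sqrt{1} \left(-17\right) = 18 \sqrt{2} \cdot 1 \left(-17\right) = 18 \sqrt{2} \left(-17\right) = - 306 \sqrt{2}$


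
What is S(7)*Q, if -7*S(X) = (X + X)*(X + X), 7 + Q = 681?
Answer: -18872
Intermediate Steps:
Q = 674 (Q = -7 + 681 = 674)
S(X) = -4*X²/7 (S(X) = -(X + X)*(X + X)/7 = -2*X*2*X/7 = -4*X²/7)
S(7)*Q = -4/7*7²*674 = -4/7*49*674 = -28*674 = -18872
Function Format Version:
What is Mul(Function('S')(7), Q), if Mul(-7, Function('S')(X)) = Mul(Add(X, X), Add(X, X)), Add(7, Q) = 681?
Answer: -18872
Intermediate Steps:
Q = 674 (Q = Add(-7, 681) = 674)
Function('S')(X) = Mul(Rational(-4, 7), Pow(X, 2)) (Function('S')(X) = Mul(Rational(-1, 7), Mul(Add(X, X), Add(X, X))) = Mul(Rational(-1, 7), Mul(Mul(2, X), Mul(2, X))) = Mul(Rational(-1, 7), Mul(4, Pow(X, 2))) = Mul(Rational(-4, 7), Pow(X, 2)))
Mul(Function('S')(7), Q) = Mul(Mul(Rational(-4, 7), Pow(7, 2)), 674) = Mul(Mul(Rational(-4, 7), 49), 674) = Mul(-28, 674) = -18872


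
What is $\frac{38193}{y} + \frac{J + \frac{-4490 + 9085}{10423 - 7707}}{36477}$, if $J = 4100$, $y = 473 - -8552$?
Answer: $\frac{3884379281551}{894120576300} \approx 4.3444$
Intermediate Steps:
$y = 9025$ ($y = 473 + 8552 = 9025$)
$\frac{38193}{y} + \frac{J + \frac{-4490 + 9085}{10423 - 7707}}{36477} = \frac{38193}{9025} + \frac{4100 + \frac{-4490 + 9085}{10423 - 7707}}{36477} = 38193 \cdot \frac{1}{9025} + \left(4100 + \frac{4595}{2716}\right) \frac{1}{36477} = \frac{38193}{9025} + \left(4100 + 4595 \cdot \frac{1}{2716}\right) \frac{1}{36477} = \frac{38193}{9025} + \left(4100 + \frac{4595}{2716}\right) \frac{1}{36477} = \frac{38193}{9025} + \frac{11140195}{2716} \cdot \frac{1}{36477} = \frac{38193}{9025} + \frac{11140195}{99071532} = \frac{3884379281551}{894120576300}$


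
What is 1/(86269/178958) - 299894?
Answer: -25871376528/86269 ≈ -2.9989e+5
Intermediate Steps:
1/(86269/178958) - 299894 = 178958/86269 - 299894 = -25871376528/86269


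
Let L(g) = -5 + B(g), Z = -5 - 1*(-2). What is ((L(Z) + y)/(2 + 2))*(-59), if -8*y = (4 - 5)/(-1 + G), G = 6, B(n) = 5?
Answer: -59/160 ≈ -0.36875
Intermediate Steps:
Z = -3 (Z = -5 + 2 = -3)
y = 1/40 (y = -(4 - 5)/(8*(-1 + 6)) = -(-1)/(8*5) = -⅛*(-⅕) = 1/40 ≈ 0.025000)
L(g) = 0 (L(g) = -5 + 5 = 0)
((L(Z) + y)/(2 + 2))*(-59) = ((0 + 1/40)/(2 + 2))*(-59) = ((1/40)/4)*(-59) = ((1/40)*(¼))*(-59) = (1/160)*(-59) = -59/160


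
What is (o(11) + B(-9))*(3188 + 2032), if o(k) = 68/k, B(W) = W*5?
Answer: -2228940/11 ≈ -2.0263e+5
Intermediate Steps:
B(W) = 5*W
(o(11) + B(-9))*(3188 + 2032) = (68/11 + 5*(-9))*(3188 + 2032) = (68*(1/11) - 45)*5220 = (68/11 - 45)*5220 = -427/11*5220 = -2228940/11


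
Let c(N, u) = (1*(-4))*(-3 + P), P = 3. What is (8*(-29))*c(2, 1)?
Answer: 0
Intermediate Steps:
c(N, u) = 0 (c(N, u) = (1*(-4))*(-3 + 3) = -4*0 = 0)
(8*(-29))*c(2, 1) = (8*(-29))*0 = -232*0 = 0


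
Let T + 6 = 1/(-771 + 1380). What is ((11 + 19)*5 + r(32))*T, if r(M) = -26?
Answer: -452972/609 ≈ -743.80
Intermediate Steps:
T = -3653/609 (T = -6 + 1/(-771 + 1380) = -6 + 1/609 = -3653/609 ≈ -5.9984)
((11 + 19)*5 + r(32))*T = ((11 + 19)*5 - 26)*(-3653/609) = (30*5 - 26)*(-3653/609) = (150 - 26)*(-3653/609) = 124*(-3653/609) = -452972/609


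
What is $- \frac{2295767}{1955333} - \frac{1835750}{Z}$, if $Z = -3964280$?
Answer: $- \frac{551156064801}{775148750524} \approx -0.71103$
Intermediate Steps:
$- \frac{2295767}{1955333} - \frac{1835750}{Z} = - \frac{2295767}{1955333} - \frac{1835750}{-3964280} = \left(-2295767\right) \frac{1}{1955333} - - \frac{183575}{396428} = - \frac{2295767}{1955333} + \frac{183575}{396428} = - \frac{551156064801}{775148750524}$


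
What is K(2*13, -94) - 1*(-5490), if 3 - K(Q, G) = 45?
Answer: 5448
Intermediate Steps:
K(Q, G) = -42 (K(Q, G) = 3 - 1*45 = 3 - 45 = -42)
K(2*13, -94) - 1*(-5490) = -42 - 1*(-5490) = -42 + 5490 = 5448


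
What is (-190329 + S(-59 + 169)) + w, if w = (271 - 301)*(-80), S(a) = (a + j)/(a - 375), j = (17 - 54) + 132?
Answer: -9960278/53 ≈ -1.8793e+5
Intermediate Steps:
j = 95 (j = -37 + 132 = 95)
S(a) = (95 + a)/(-375 + a) (S(a) = (a + 95)/(a - 375) = (95 + a)/(-375 + a))
w = 2400 (w = -30*(-80) = 2400)
(-190329 + S(-59 + 169)) + w = (-190329 + (95 + (-59 + 169))/(-375 + (-59 + 169))) + 2400 = (-190329 + (95 + 110)/(-375 + 110)) + 2400 = (-190329 + 205/(-265)) + 2400 = (-190329 - 1/265*205) + 2400 = (-190329 - 41/53) + 2400 = -10087478/53 + 2400 = -9960278/53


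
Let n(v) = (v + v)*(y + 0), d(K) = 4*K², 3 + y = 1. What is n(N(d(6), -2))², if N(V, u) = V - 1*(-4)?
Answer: 350464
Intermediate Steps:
y = -2 (y = -3 + 1 = -2)
N(V, u) = 4 + V (N(V, u) = V + 4 = 4 + V)
n(v) = -4*v (n(v) = (v + v)*(-2 + 0) = (2*v)*(-2) = -4*v)
n(N(d(6), -2))² = (-4*(4 + 4*6²))² = (-4*(4 + 4*36))² = (-4*(4 + 144))² = (-4*148)² = (-592)² = 350464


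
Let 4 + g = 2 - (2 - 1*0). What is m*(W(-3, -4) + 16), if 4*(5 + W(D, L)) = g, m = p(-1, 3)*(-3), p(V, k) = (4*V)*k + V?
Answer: 390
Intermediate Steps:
p(V, k) = V + 4*V*k (p(V, k) = 4*V*k + V = V + 4*V*k)
m = 39 (m = -(1 + 4*3)*(-3) = -(1 + 12)*(-3) = -1*13*(-3) = -13*(-3) = 39)
g = -4 (g = -4 + (2 - (2 - 1*0)) = -4 + (2 - (2 + 0)) = -4 + (2 - 1*2) = -4 + (2 - 2) = -4 + 0 = -4)
W(D, L) = -6 (W(D, L) = -5 + (1/4)*(-4) = -5 - 1 = -6)
m*(W(-3, -4) + 16) = 39*(-6 + 16) = 39*10 = 390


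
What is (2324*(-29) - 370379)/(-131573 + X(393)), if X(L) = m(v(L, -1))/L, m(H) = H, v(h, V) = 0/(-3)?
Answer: 33675/10121 ≈ 3.3272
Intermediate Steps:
v(h, V) = 0 (v(h, V) = 0*(-1/3) = 0)
X(L) = 0 (X(L) = 0/L = 0)
(2324*(-29) - 370379)/(-131573 + X(393)) = (2324*(-29) - 370379)/(-131573 + 0) = (-67396 - 370379)/(-131573) = -437775*(-1/131573) = 33675/10121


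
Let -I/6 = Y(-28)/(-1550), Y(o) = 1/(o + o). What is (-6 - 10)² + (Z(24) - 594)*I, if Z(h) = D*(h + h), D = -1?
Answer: 5556163/21700 ≈ 256.04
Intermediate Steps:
Z(h) = -2*h (Z(h) = -(h + h) = -2*h)
Y(o) = 1/(2*o)
I = -3/43400 (I = -6*(½)/(-28)/(-1550) = -6*(½)*(-1/28)*(-1)/1550 = -(-3)*(-1)/(28*1550) = -6*1/86800 = -3/43400 ≈ -6.9124e-5)
(-6 - 10)² + (Z(24) - 594)*I = (-6 - 10)² + (-2*24 - 594)*(-3/43400) = (-16)² + (-48 - 594)*(-3/43400) = 256 - 642*(-3/43400) = 256 + 963/21700 = 5556163/21700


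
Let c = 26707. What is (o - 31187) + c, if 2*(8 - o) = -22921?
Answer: 13977/2 ≈ 6988.5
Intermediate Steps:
o = 22937/2 (o = 8 - 1/2*(-22921) = 8 + 22921/2 = 22937/2 ≈ 11469.)
(o - 31187) + c = (22937/2 - 31187) + 26707 = -39437/2 + 26707 = 13977/2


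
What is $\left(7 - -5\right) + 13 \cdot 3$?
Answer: $51$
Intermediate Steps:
$\left(7 - -5\right) + 13 \cdot 3 = \left(7 + 5\right) + 39 = 12 + 39 = 51$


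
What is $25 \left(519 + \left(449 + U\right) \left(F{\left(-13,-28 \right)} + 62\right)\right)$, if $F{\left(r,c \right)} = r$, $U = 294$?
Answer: $923150$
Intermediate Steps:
$25 \left(519 + \left(449 + U\right) \left(F{\left(-13,-28 \right)} + 62\right)\right) = 25 \left(519 + \left(449 + 294\right) \left(-13 + 62\right)\right) = 25 \left(519 + 743 \cdot 49\right) = 25 \left(519 + 36407\right) = 25 \cdot 36926 = 923150$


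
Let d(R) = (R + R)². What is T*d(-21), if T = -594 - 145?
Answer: -1303596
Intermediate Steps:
d(R) = 4*R² (d(R) = (2*R)² = 4*R²)
T = -739
T*d(-21) = -2956*(-21)² = -2956*441 = -739*1764 = -1303596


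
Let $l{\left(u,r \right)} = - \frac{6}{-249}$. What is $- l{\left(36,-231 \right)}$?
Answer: $- \frac{2}{83} \approx -0.024096$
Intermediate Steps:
$l{\left(u,r \right)} = \frac{2}{83}$ ($l{\left(u,r \right)} = \left(-6\right) \left(- \frac{1}{249}\right) = \frac{2}{83}$)
$- l{\left(36,-231 \right)} = \left(-1\right) \frac{2}{83} = - \frac{2}{83}$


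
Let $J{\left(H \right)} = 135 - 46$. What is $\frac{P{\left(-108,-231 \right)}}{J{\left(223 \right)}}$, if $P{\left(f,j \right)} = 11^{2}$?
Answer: $\frac{121}{89} \approx 1.3596$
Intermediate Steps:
$J{\left(H \right)} = 89$
$P{\left(f,j \right)} = 121$
$\frac{P{\left(-108,-231 \right)}}{J{\left(223 \right)}} = \frac{121}{89}$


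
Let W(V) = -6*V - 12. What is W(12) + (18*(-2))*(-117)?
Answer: 4128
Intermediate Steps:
W(V) = -12 - 6*V
W(12) + (18*(-2))*(-117) = (-12 - 6*12) + (18*(-2))*(-117) = (-12 - 72) - 36*(-117) = -84 + 4212 = 4128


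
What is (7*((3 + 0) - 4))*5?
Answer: -35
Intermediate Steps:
(7*((3 + 0) - 4))*5 = (7*(3 - 4))*5 = (7*(-1))*5 = -7*5 = -35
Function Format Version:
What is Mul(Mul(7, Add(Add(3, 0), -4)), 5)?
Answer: -35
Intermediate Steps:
Mul(Mul(7, Add(Add(3, 0), -4)), 5) = Mul(Mul(7, Add(3, -4)), 5) = Mul(Mul(7, -1), 5) = Mul(-7, 5) = -35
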